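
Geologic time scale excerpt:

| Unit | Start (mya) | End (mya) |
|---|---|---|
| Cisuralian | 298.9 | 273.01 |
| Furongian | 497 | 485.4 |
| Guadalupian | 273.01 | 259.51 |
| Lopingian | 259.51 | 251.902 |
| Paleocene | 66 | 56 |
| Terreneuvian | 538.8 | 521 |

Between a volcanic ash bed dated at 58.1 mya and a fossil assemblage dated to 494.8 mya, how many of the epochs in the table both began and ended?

494.8 Ma sits inside the Furongian (497–485.4) and 58.1 Ma inside the Paleocene (66–56); neither of those is wholly between the two dates.
The listed epochs lying completely between them are Cisuralian, Guadalupian, Lopingian — 3 in all.

3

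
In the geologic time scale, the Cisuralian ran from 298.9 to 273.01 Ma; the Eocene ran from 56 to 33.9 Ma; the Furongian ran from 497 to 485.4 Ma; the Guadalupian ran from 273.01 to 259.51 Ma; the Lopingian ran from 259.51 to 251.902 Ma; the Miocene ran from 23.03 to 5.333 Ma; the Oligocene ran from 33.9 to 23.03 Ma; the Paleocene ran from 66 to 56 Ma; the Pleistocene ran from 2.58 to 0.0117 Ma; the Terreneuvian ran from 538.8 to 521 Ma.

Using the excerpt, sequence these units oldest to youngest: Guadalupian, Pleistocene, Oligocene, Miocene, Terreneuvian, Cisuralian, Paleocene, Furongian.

Read off each span (Ma): Guadalupian 273.01–259.51; Pleistocene 2.58–0.0117; Oligocene 33.9–23.03; Miocene 23.03–5.333; Terreneuvian 538.8–521; Cisuralian 298.9–273.01; Paleocene 66–56; Furongian 497–485.4.
Larger Ma is older, so oldest→youngest is Terreneuvian, Furongian, Cisuralian, Guadalupian, Paleocene, Oligocene, Miocene, Pleistocene.

Terreneuvian, Furongian, Cisuralian, Guadalupian, Paleocene, Oligocene, Miocene, Pleistocene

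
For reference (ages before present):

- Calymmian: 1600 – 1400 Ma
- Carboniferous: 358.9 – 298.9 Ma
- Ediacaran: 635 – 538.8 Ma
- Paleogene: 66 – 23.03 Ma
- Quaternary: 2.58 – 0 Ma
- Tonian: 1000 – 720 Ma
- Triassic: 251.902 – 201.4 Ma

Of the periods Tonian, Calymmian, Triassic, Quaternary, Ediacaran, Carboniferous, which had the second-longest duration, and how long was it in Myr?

Calymmian, 200 million years

Durations: Tonian 280; Calymmian 200; Triassic 50.502; Quaternary 2.58; Ediacaran 96.2; Carboniferous 60 Myr.
Sorted longest-first: Tonian (280), Calymmian (200), Ediacaran (96.2), Carboniferous (60), Triassic (50.502), Quaternary (2.58).
The second longest is Calymmian at 200 Myr.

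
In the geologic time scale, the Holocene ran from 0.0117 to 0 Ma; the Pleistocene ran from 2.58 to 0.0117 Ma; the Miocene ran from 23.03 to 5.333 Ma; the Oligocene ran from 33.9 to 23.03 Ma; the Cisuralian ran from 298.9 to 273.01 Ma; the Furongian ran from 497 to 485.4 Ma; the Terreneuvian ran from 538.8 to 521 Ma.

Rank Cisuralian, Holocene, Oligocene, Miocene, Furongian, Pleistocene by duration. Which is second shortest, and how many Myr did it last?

Start − end for each: Cisuralian 298.9 − 273.01 = 25.89; Holocene 0.0117 − 0 = 0.0117; Oligocene 33.9 − 23.03 = 10.87; Miocene 23.03 − 5.333 = 17.697; Furongian 497 − 485.4 = 11.6; Pleistocene 2.58 − 0.0117 = 2.5683.
Ranking these from shortest: Holocene < Pleistocene < Oligocene < Furongian < Miocene < Cisuralian.
Position 2 in that ranking is Pleistocene, which lasted 2.5683 Myr.

Pleistocene, 2.5683 million years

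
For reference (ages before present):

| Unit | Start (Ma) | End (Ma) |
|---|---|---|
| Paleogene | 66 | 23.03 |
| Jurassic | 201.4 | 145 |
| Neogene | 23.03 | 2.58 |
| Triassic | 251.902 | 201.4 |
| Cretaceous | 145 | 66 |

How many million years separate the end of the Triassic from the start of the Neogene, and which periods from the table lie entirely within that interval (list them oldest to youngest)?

End of Triassic = 201.4 Ma; start of Neogene = 23.03 Ma.
Gap = 201.4 − 23.03 = 178.37 Myr.
Periods wholly inside 201.4–23.03 Ma: Jurassic (201.4–145), Cretaceous (145–66), Paleogene (66–23.03).

178.37 million years; Jurassic, Cretaceous, Paleogene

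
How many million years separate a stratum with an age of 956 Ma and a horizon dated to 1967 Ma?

1967 − 956 = 1011 million years.

1011 million years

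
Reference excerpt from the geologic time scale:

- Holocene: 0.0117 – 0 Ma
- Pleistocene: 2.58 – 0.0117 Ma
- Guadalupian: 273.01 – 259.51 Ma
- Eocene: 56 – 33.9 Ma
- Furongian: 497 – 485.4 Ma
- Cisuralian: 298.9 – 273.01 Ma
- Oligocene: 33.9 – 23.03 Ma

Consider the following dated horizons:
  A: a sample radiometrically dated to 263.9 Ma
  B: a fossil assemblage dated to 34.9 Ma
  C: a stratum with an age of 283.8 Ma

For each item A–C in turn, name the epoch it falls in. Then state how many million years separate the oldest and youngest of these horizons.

A — Guadalupian; B — Eocene; C — Cisuralian; span 248.9 million years

A: 263.9 Ma lies in 273.01–259.51 Ma, so Guadalupian.
B: 34.9 Ma lies in 56–33.9 Ma, so Eocene.
C: 283.8 Ma lies in 298.9–273.01 Ma, so Cisuralian.
Oldest = 283.8 Ma, youngest = 34.9 Ma → span 248.9 Myr.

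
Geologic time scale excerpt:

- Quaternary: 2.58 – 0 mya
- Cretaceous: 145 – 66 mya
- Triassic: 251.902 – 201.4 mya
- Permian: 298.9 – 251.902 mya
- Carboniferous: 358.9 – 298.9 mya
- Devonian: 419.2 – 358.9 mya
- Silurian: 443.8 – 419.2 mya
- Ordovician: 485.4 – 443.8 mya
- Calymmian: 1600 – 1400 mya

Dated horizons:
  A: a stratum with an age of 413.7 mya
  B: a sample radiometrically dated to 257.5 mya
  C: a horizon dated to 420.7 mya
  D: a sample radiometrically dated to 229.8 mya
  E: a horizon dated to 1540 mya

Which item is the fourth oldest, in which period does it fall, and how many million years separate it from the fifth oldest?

B, in the Permian; 27.7 million years to D

Sorted oldest-first by Ma: E (1540), C (420.7), A (413.7), B (257.5), D (229.8).
The fourth oldest is B at 257.5 Ma, which lies in 298.9–251.902 Ma: the Permian.
The fifth oldest is D at 229.8 Ma; separation = |257.5 − 229.8| = 27.7 Myr.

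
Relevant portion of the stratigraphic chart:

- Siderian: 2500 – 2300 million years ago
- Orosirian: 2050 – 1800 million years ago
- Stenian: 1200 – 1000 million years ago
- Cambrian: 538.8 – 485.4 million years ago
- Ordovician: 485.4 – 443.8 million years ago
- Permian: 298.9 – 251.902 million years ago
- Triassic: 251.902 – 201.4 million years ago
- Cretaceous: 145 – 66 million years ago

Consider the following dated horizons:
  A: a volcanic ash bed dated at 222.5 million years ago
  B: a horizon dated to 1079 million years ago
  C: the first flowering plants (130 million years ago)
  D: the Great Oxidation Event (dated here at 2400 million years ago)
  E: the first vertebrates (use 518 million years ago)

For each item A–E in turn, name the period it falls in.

A — Triassic; B — Stenian; C — Cretaceous; D — Siderian; E — Cambrian

A: 222.5 Ma lies in 251.902–201.4 Ma, so Triassic.
B: 1079 Ma lies in 1200–1000 Ma, so Stenian.
C: 130 Ma lies in 145–66 Ma, so Cretaceous.
D: 2400 Ma lies in 2500–2300 Ma, so Siderian.
E: 518 Ma lies in 538.8–485.4 Ma, so Cambrian.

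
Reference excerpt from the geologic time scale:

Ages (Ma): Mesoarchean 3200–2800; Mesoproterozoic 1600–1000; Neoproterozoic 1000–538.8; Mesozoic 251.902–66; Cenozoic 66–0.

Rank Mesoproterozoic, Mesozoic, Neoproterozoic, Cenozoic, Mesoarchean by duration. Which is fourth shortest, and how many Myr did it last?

Neoproterozoic, 461.2 million years

Durations: Mesoproterozoic 600; Mesozoic 185.902; Neoproterozoic 461.2; Cenozoic 66; Mesoarchean 400 Myr.
Sorted shortest-first: Cenozoic (66), Mesozoic (185.902), Mesoarchean (400), Neoproterozoic (461.2), Mesoproterozoic (600).
The fourth shortest is Neoproterozoic at 461.2 Myr.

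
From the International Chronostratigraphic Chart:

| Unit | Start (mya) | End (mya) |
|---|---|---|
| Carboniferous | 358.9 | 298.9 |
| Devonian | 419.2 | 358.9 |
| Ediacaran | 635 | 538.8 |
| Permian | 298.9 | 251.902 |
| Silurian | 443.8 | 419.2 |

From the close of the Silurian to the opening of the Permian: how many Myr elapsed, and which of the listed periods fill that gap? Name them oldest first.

120.3 million years; Devonian, Carboniferous

The Silurian closes at 419.2 Ma and the Permian opens at 298.9 Ma, so the interval is 419.2 − 298.9 = 120.3 Myr.
A period fits inside if it starts at or after 419.2 Ma and ends at or before 298.9 Ma; oldest first that gives Devonian, Carboniferous.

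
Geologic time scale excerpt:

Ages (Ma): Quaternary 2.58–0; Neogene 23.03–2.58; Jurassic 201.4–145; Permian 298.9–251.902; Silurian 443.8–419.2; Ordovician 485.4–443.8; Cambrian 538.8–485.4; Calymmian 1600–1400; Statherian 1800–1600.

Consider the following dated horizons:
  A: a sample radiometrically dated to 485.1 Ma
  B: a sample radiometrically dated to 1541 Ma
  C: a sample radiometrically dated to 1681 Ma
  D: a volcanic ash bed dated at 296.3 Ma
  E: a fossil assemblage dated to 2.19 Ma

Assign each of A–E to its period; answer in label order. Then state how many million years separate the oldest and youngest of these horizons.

A — Ordovician; B — Calymmian; C — Statherian; D — Permian; E — Quaternary; span 1678.81 million years

A: 485.1 Ma lies in 485.4–443.8 Ma, so Ordovician.
B: 1541 Ma lies in 1600–1400 Ma, so Calymmian.
C: 1681 Ma lies in 1800–1600 Ma, so Statherian.
D: 296.3 Ma lies in 298.9–251.902 Ma, so Permian.
E: 2.19 Ma lies in 2.58–0 Ma, so Quaternary.
Oldest = 1681 Ma, youngest = 2.19 Ma → span 1678.81 Myr.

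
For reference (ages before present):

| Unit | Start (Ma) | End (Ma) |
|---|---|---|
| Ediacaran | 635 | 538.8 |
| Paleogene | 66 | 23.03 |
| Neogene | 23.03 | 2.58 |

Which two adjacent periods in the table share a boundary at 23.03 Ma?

Paleogene and Neogene

The Paleogene ends at 23.03 Ma and the Neogene begins at 23.03 Ma, so they share that boundary.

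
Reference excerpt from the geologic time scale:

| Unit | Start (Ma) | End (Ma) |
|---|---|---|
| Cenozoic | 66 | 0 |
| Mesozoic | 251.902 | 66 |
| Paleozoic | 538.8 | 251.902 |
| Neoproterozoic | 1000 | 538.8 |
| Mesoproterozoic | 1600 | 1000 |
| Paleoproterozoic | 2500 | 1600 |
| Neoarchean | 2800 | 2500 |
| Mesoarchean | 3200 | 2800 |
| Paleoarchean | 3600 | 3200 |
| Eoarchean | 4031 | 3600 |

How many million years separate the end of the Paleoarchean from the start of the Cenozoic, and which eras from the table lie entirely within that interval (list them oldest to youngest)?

The Paleoarchean closes at 3200 Ma and the Cenozoic opens at 66 Ma, so the interval is 3200 − 66 = 3134 Myr.
An era fits inside if it starts at or after 3200 Ma and ends at or before 66 Ma; oldest first that gives Mesoarchean, Neoarchean, Paleoproterozoic, Mesoproterozoic, Neoproterozoic, Paleozoic, Mesozoic.

3134 million years; Mesoarchean, Neoarchean, Paleoproterozoic, Mesoproterozoic, Neoproterozoic, Paleozoic, Mesozoic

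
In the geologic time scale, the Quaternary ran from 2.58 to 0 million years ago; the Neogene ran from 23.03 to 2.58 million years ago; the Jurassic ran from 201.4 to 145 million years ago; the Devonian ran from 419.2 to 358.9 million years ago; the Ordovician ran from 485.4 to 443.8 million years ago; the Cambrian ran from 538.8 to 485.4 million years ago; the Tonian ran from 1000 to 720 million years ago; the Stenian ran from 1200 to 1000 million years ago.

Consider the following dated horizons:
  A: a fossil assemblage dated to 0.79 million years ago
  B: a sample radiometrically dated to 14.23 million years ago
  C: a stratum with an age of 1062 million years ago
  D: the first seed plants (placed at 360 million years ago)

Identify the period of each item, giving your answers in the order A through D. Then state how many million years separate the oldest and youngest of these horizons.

A — Quaternary; B — Neogene; C — Stenian; D — Devonian; span 1061.21 million years

Match each age against the start–end ranges in the excerpt: A = 0.79 Ma → Quaternary (2.58–0); B = 14.23 Ma → Neogene (23.03–2.58); C = 1062 Ma → Stenian (1200–1000); D = 360 Ma → Devonian (419.2–358.9).
The largest age is 1062 Ma and the smallest is 0.79 Ma; their difference is 1061.21 Myr.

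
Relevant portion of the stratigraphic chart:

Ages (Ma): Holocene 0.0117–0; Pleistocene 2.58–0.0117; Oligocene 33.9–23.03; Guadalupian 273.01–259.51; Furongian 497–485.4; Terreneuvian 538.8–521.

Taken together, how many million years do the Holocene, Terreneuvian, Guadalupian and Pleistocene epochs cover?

Duration is start − end for each: (0.0117 − 0) + (538.8 − 521) + (273.01 − 259.51) + (2.58 − 0.0117).
That is 0.0117 + 17.8 + 13.5 + 2.5683, which totals 33.88 million years.

33.88 million years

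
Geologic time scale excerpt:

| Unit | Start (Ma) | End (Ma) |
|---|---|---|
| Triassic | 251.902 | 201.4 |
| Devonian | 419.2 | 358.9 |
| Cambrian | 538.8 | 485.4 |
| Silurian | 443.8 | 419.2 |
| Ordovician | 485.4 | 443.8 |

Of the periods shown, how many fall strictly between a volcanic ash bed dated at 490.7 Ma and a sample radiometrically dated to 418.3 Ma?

490.7 Ma sits inside the Cambrian (538.8–485.4) and 418.3 Ma inside the Devonian (419.2–358.9); neither of those is wholly between the two dates.
The listed periods lying completely between them are Ordovician, Silurian — 2 in all.

2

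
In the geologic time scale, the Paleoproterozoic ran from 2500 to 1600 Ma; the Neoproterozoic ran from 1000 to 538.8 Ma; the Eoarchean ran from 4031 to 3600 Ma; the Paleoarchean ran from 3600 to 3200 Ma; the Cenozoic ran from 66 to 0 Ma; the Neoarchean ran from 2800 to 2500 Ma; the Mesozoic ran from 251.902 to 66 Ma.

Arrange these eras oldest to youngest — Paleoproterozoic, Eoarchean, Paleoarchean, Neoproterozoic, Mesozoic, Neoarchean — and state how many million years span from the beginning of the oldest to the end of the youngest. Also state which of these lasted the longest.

Eoarchean, Paleoarchean, Neoarchean, Paleoproterozoic, Neoproterozoic, Mesozoic; total span 3965 Myr; longest is Paleoproterozoic

From the excerpt: Paleoproterozoic 2500–1600; Eoarchean 4031–3600; Paleoarchean 3600–3200; Neoproterozoic 1000–538.8; Mesozoic 251.902–66; Neoarchean 2800–2500 (Ma).
Larger Ma is earlier, so the oldest is Eoarchean and the youngest is Mesozoic; oldest to youngest: Eoarchean, Paleoarchean, Neoarchean, Paleoproterozoic, Neoproterozoic, Mesozoic.
Oldest start 4031 minus youngest end 66 gives 3965 Myr overall.
Individual lengths (start − end): Paleoarchean 400; Mesozoic 185.902; Neoarchean 300; Eoarchean 431; Paleoproterozoic 900; Neoproterozoic 461.2. The largest is Paleoproterozoic at 900 Myr.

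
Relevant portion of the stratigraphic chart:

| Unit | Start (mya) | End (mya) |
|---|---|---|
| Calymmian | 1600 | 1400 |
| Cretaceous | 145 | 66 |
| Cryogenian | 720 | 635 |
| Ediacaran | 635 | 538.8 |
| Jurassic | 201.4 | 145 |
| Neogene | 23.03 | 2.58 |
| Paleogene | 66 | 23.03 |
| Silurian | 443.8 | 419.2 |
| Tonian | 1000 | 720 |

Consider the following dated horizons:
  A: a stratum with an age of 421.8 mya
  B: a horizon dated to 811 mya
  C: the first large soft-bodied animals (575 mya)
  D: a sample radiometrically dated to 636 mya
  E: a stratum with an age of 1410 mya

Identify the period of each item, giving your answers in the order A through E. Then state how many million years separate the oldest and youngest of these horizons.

A — Silurian; B — Tonian; C — Ediacaran; D — Cryogenian; E — Calymmian; span 988.2 million years

A: 421.8 Ma lies in 443.8–419.2 Ma, so Silurian.
B: 811 Ma lies in 1000–720 Ma, so Tonian.
C: 575 Ma lies in 635–538.8 Ma, so Ediacaran.
D: 636 Ma lies in 720–635 Ma, so Cryogenian.
E: 1410 Ma lies in 1600–1400 Ma, so Calymmian.
Oldest = 1410 Ma, youngest = 421.8 Ma → span 988.2 Myr.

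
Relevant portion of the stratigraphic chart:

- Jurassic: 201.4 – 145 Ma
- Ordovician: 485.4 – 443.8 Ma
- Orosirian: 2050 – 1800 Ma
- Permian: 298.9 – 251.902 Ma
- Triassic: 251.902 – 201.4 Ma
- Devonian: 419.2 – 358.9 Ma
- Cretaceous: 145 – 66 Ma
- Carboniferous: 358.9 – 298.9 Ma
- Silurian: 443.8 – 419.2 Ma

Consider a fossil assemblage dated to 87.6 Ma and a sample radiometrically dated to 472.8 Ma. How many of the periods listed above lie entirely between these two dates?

6

The older date is 472.8 Ma and the younger is 87.6 Ma.
Periods with start < 472.8 and end > 87.6 Ma: Silurian (443.8–419.2), Devonian (419.2–358.9), Carboniferous (358.9–298.9), Permian (298.9–251.902), Triassic (251.902–201.4), Jurassic (201.4–145).
That is 6 complete periods.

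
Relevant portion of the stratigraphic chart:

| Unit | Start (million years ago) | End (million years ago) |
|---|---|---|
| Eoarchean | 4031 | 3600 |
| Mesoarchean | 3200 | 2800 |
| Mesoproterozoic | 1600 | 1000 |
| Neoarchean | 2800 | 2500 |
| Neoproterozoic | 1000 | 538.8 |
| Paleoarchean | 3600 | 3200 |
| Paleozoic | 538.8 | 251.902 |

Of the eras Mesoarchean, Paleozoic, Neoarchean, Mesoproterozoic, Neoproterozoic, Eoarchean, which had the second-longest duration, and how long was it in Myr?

Durations: Mesoarchean 400; Paleozoic 286.898; Neoarchean 300; Mesoproterozoic 600; Neoproterozoic 461.2; Eoarchean 431 Myr.
Sorted longest-first: Mesoproterozoic (600), Neoproterozoic (461.2), Eoarchean (431), Mesoarchean (400), Neoarchean (300), Paleozoic (286.898).
The second longest is Neoproterozoic at 461.2 Myr.

Neoproterozoic, 461.2 million years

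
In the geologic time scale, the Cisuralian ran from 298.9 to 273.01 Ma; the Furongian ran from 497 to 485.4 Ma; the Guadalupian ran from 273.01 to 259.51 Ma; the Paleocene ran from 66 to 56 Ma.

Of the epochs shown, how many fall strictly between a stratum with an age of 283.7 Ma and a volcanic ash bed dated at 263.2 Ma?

0

The older date is 283.7 Ma and the younger is 263.2 Ma.
No epoch both begins after 283.7 Ma and ends before 263.2 Ma, so the count is 0.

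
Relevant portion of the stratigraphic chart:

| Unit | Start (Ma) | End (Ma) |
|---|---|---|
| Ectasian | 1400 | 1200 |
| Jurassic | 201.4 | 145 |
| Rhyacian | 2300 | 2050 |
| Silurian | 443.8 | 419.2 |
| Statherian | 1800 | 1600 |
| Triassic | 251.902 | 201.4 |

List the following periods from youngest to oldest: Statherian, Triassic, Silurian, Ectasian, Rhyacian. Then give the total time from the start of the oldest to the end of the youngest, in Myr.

Start ages (Ma): Rhyacian 2300, Statherian 1800, Ectasian 1400, Silurian 443.8, Triassic 251.902.
Ordered youngest to oldest: Triassic, Silurian, Ectasian, Statherian, Rhyacian.
Span = 2300 − 201.4 = 2098.6 Myr.

Triassic → Silurian → Ectasian → Statherian → Rhyacian; total span 2098.6 Myr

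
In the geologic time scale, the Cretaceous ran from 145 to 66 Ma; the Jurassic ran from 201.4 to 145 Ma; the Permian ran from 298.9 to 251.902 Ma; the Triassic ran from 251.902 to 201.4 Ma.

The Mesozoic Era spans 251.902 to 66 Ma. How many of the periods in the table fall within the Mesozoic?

Periods inside 251.902–66 Ma: Triassic, Jurassic, Cretaceous — 3 in total.

3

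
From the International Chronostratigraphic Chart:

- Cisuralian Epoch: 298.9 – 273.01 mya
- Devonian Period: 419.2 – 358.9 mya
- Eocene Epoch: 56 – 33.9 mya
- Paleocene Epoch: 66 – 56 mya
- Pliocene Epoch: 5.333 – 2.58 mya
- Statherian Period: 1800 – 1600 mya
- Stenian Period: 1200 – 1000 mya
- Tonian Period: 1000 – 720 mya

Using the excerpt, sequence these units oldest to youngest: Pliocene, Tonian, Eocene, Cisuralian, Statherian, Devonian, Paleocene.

Statherian, then Tonian, then Devonian, then Cisuralian, then Paleocene, then Eocene, then Pliocene

Sorting by start age (descending Ma, since larger Ma = older): Statherian began 1800, Tonian began 1000, Devonian began 419.2, Cisuralian began 298.9, Paleocene began 66, Eocene began 56, Pliocene began 5.333.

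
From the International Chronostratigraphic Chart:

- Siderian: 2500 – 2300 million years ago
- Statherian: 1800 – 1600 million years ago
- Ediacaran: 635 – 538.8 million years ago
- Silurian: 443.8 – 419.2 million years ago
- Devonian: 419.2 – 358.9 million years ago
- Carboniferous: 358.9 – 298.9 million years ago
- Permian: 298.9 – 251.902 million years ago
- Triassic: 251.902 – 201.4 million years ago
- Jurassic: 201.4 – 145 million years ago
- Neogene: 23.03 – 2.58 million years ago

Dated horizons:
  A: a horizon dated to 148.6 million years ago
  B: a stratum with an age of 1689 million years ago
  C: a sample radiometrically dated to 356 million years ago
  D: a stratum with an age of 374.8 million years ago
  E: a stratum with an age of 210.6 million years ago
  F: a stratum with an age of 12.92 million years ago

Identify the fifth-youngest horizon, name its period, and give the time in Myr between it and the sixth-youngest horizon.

D, in the Devonian; 1314.2 million years to B

Sorted youngest-first by Ma: F (12.92), A (148.6), E (210.6), C (356), D (374.8), B (1689).
The fifth youngest is D at 374.8 Ma, which lies in 419.2–358.9 Ma: the Devonian.
The sixth youngest is B at 1689 Ma; separation = |374.8 − 1689| = 1314.2 Myr.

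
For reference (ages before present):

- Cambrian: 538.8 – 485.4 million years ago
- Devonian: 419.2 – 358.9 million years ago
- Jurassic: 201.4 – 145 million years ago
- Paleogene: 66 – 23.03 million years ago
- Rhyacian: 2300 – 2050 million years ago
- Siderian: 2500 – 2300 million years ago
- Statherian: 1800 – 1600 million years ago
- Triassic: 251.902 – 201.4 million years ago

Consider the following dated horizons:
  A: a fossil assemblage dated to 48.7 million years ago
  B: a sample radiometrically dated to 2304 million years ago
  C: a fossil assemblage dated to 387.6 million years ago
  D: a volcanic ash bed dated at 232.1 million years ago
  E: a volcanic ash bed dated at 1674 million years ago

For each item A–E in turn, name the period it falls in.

Match each age against the start–end ranges in the excerpt: A = 48.7 Ma → Paleogene (66–23.03); B = 2304 Ma → Siderian (2500–2300); C = 387.6 Ma → Devonian (419.2–358.9); D = 232.1 Ma → Triassic (251.902–201.4); E = 1674 Ma → Statherian (1800–1600).

A — Paleogene; B — Siderian; C — Devonian; D — Triassic; E — Statherian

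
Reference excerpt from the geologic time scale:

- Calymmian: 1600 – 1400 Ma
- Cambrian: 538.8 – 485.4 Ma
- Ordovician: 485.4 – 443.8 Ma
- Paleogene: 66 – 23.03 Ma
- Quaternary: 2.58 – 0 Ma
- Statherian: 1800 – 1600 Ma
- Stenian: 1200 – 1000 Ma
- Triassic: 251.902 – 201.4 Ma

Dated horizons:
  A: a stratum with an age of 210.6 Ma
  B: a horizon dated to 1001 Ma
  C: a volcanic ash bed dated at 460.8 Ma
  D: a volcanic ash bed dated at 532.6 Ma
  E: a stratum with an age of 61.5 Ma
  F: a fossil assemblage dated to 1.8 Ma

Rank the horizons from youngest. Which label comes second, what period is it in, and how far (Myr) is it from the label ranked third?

E, in the Paleogene; 149.1 million years to A

Sorted youngest-first by Ma: F (1.8), E (61.5), A (210.6), C (460.8), D (532.6), B (1001).
The second youngest is E at 61.5 Ma, which lies in 66–23.03 Ma: the Paleogene.
The third youngest is A at 210.6 Ma; separation = |61.5 − 210.6| = 149.1 Myr.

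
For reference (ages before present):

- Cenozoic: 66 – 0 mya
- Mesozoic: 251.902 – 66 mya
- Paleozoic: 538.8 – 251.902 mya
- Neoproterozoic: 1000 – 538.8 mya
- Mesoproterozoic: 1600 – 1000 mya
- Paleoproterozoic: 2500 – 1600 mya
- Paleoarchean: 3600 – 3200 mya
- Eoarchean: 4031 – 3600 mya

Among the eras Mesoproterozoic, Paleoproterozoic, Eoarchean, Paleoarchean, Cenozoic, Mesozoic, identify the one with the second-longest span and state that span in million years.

Mesoproterozoic, 600 million years

Durations: Mesoproterozoic 600; Paleoproterozoic 900; Eoarchean 431; Paleoarchean 400; Cenozoic 66; Mesozoic 185.902 Myr.
Sorted longest-first: Paleoproterozoic (900), Mesoproterozoic (600), Eoarchean (431), Paleoarchean (400), Mesozoic (185.902), Cenozoic (66).
The second longest is Mesoproterozoic at 600 Myr.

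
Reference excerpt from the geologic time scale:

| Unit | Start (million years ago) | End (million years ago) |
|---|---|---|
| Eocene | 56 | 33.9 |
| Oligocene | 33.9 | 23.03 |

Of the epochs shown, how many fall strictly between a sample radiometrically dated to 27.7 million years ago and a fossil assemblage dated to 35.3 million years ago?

0

Checking each listed span, none has both start < 35.3 Ma and end > 27.7 Ma — every epoch straddles one of the two dates or lies outside them — so the count is 0.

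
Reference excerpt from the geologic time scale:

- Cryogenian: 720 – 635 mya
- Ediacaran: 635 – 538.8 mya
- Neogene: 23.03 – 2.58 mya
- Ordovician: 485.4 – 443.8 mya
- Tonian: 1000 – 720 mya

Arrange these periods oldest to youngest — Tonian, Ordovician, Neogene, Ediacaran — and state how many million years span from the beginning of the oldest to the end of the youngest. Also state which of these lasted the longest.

Tonian, Ediacaran, Ordovician, Neogene; total span 997.42 Myr; longest is Tonian

Start ages (Ma): Tonian 1000, Ediacaran 635, Ordovician 485.4, Neogene 23.03.
Ordered oldest to youngest: Tonian, Ediacaran, Ordovician, Neogene.
Span = 1000 − 2.58 = 997.42 Myr.
Durations: Ordovician 41.6, Tonian 280, Ediacaran 96.2, Neogene 20.45 → longest is Tonian (280 Myr).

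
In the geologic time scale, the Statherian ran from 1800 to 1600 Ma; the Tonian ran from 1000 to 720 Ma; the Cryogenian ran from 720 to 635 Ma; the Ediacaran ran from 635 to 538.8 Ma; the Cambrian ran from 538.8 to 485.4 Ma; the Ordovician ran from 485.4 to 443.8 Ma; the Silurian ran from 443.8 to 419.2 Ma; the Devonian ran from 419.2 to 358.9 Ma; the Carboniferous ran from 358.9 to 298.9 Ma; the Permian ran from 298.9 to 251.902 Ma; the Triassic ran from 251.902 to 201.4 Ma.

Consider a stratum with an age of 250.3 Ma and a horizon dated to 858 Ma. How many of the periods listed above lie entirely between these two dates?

The older date is 858 Ma and the younger is 250.3 Ma.
Periods with start < 858 and end > 250.3 Ma: Cryogenian (720–635), Ediacaran (635–538.8), Cambrian (538.8–485.4), Ordovician (485.4–443.8), Silurian (443.8–419.2), Devonian (419.2–358.9), Carboniferous (358.9–298.9), Permian (298.9–251.902).
That is 8 complete periods.

8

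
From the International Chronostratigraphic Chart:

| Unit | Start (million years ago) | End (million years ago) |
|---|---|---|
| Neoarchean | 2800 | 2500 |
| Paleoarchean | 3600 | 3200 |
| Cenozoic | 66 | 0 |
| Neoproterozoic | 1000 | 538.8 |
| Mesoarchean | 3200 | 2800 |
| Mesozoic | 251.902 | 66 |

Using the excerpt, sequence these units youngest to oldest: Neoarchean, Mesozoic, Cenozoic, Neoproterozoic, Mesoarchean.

Cenozoic, then Mesozoic, then Neoproterozoic, then Neoarchean, then Mesoarchean

The oldest of these is Mesoarchean (starts 3200 Ma) and the youngest is Cenozoic (ends 0 Ma).
In between, by decreasing start age: Neoarchean (2800), Neoproterozoic (1000), Mesozoic (251.902).
Listing youngest first means reversing that sequence.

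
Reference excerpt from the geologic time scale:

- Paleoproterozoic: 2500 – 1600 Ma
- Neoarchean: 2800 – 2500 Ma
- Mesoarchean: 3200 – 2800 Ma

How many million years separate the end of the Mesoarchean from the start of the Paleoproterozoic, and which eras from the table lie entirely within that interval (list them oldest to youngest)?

300 million years; Neoarchean

The Mesoarchean closes at 2800 Ma and the Paleoproterozoic opens at 2500 Ma, so the interval is 2800 − 2500 = 300 Myr.
An era fits inside if it starts at or after 2800 Ma and ends at or before 2500 Ma; oldest first that gives Neoarchean.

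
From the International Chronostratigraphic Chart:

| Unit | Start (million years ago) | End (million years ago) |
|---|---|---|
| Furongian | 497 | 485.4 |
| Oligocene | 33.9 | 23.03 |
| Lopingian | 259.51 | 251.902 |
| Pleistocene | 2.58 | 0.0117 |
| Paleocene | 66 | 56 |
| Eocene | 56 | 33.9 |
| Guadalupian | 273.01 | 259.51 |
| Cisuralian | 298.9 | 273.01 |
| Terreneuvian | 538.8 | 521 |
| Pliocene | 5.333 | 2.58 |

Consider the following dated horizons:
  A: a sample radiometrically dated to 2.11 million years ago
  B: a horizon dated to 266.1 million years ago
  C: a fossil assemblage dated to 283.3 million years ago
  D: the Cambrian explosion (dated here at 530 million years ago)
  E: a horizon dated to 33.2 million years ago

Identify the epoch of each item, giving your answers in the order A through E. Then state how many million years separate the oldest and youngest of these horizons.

Match each age against the start–end ranges in the excerpt: A = 2.11 Ma → Pleistocene (2.58–0.0117); B = 266.1 Ma → Guadalupian (273.01–259.51); C = 283.3 Ma → Cisuralian (298.9–273.01); D = 530 Ma → Terreneuvian (538.8–521); E = 33.2 Ma → Oligocene (33.9–23.03).
The largest age is 530 Ma and the smallest is 2.11 Ma; their difference is 527.89 Myr.

A — Pleistocene; B — Guadalupian; C — Cisuralian; D — Terreneuvian; E — Oligocene; span 527.89 million years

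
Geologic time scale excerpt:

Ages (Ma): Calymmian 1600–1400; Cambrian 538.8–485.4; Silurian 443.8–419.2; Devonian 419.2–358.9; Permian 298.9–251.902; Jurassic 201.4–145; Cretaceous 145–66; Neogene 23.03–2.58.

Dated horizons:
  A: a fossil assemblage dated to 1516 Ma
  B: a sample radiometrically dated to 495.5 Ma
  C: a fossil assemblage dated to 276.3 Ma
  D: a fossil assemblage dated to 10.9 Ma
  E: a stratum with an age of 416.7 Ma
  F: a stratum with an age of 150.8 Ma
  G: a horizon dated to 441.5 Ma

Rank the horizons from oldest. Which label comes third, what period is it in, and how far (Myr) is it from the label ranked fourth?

Larger Ma means older, so oldest first: A 1516 > B 495.5 > G 441.5 > E 416.7 > C 276.3 > F 150.8 > D 10.9.
Counting 3 along gives G (441.5 Ma); the excerpt puts that inside the Silurian, 443.8–419.2 Ma.
Next in line is E (416.7 Ma), and 441.5 − 416.7 = 24.8 Myr.

G, in the Silurian; 24.8 million years to E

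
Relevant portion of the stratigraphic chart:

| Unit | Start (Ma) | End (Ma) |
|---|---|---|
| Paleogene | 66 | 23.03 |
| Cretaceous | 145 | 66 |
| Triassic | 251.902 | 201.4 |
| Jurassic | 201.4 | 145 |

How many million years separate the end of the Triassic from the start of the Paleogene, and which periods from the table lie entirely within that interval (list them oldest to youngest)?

End of Triassic = 201.4 Ma; start of Paleogene = 66 Ma.
Gap = 201.4 − 66 = 135.4 Myr.
Periods wholly inside 201.4–66 Ma: Jurassic (201.4–145), Cretaceous (145–66).

135.4 million years; Jurassic, Cretaceous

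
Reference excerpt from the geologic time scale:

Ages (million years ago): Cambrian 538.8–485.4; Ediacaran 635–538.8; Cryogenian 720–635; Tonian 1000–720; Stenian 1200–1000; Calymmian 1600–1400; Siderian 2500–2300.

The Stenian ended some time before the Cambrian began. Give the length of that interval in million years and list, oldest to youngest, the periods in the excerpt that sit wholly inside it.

The Stenian closes at 1000 Ma and the Cambrian opens at 538.8 Ma, so the interval is 1000 − 538.8 = 461.2 Myr.
A period fits inside if it starts at or after 1000 Ma and ends at or before 538.8 Ma; oldest first that gives Tonian, Cryogenian, Ediacaran.

461.2 million years; Tonian, Cryogenian, Ediacaran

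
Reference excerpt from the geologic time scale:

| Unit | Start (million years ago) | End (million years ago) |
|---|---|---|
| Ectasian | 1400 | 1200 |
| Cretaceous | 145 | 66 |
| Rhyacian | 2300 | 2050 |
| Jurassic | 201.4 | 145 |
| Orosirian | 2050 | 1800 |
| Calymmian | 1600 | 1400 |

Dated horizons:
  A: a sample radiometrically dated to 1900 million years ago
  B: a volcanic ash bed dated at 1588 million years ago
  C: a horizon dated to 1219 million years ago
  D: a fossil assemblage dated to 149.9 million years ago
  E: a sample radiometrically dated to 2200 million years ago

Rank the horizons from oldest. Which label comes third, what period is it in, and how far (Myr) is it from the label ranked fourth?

B, in the Calymmian; 369 million years to C

Larger Ma means older, so oldest first: E 2200 > A 1900 > B 1588 > C 1219 > D 149.9.
Counting 3 along gives B (1588 Ma); the excerpt puts that inside the Calymmian, 1600–1400 Ma.
Next in line is C (1219 Ma), and 1588 − 1219 = 369 Myr.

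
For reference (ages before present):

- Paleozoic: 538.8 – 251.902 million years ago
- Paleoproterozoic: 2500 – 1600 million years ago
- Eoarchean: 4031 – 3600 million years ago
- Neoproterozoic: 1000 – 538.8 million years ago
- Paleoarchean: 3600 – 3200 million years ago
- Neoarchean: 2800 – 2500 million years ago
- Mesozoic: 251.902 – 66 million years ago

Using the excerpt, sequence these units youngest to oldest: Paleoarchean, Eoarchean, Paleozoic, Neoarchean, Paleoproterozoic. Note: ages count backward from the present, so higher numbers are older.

Paleozoic, Paleoproterozoic, Neoarchean, Paleoarchean, Eoarchean

The oldest of these is Eoarchean (starts 4031 Ma) and the youngest is Paleozoic (ends 251.902 Ma).
In between, by decreasing start age: Paleoarchean (3600), Neoarchean (2800), Paleoproterozoic (2500).
Listing youngest first means reversing that sequence.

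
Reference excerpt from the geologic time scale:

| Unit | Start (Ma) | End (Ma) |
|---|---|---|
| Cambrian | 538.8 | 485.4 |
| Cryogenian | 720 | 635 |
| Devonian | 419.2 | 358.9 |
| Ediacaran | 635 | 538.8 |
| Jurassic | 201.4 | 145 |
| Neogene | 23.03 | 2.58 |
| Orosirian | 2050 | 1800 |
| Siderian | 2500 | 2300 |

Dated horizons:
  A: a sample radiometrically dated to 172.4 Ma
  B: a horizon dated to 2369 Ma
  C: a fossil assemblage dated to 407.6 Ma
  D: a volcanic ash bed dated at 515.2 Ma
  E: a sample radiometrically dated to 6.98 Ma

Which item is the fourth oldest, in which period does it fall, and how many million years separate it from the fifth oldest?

Sorted oldest-first by Ma: B (2369), D (515.2), C (407.6), A (172.4), E (6.98).
The fourth oldest is A at 172.4 Ma, which lies in 201.4–145 Ma: the Jurassic.
The fifth oldest is E at 6.98 Ma; separation = |172.4 − 6.98| = 165.42 Myr.

A, in the Jurassic; 165.42 million years to E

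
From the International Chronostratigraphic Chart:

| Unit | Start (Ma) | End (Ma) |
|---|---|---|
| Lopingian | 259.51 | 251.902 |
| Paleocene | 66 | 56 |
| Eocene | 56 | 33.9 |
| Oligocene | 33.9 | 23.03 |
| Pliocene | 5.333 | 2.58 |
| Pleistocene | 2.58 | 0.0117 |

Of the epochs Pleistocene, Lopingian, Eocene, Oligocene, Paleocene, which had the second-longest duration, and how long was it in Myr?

Oligocene, 10.87 million years

Start − end for each: Pleistocene 2.58 − 0.0117 = 2.5683; Lopingian 259.51 − 251.902 = 7.608; Eocene 56 − 33.9 = 22.1; Oligocene 33.9 − 23.03 = 10.87; Paleocene 66 − 56 = 10.
Ranking these from longest: Eocene > Oligocene > Paleocene > Lopingian > Pleistocene.
Position 2 in that ranking is Oligocene, which lasted 10.87 Myr.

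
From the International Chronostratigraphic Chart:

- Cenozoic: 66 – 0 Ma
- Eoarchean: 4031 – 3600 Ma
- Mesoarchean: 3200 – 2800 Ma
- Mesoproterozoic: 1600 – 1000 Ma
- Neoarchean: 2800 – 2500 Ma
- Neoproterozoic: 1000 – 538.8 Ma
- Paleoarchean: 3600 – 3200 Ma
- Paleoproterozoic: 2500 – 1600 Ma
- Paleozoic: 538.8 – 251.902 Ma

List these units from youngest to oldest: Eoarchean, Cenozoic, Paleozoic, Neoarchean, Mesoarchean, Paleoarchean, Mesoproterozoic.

Cenozoic → Paleozoic → Mesoproterozoic → Neoarchean → Mesoarchean → Paleoarchean → Eoarchean

Sorting by start age (ascending Ma, since larger Ma = older): Cenozoic began 66, Paleozoic began 538.8, Mesoproterozoic began 1600, Neoarchean began 2800, Mesoarchean began 3200, Paleoarchean began 3600, Eoarchean began 4031.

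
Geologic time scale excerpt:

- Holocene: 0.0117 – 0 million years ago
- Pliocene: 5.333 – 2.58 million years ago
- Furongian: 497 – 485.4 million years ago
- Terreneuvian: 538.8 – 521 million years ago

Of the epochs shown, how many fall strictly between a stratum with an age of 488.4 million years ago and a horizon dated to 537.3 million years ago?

Checking each listed span, none has both start < 537.3 Ma and end > 488.4 Ma — every epoch straddles one of the two dates or lies outside them — so the count is 0.

0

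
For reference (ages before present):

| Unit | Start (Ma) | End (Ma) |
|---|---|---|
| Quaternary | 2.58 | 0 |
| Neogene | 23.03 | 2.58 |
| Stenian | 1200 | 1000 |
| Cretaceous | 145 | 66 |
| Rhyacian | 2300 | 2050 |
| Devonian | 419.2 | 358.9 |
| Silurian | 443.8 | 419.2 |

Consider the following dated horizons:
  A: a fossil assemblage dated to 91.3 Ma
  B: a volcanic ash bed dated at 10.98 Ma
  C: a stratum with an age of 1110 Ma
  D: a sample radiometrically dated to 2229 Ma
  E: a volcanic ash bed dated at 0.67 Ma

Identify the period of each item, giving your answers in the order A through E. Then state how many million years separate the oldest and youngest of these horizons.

A — Cretaceous; B — Neogene; C — Stenian; D — Rhyacian; E — Quaternary; span 2228.33 million years

Match each age against the start–end ranges in the excerpt: A = 91.3 Ma → Cretaceous (145–66); B = 10.98 Ma → Neogene (23.03–2.58); C = 1110 Ma → Stenian (1200–1000); D = 2229 Ma → Rhyacian (2300–2050); E = 0.67 Ma → Quaternary (2.58–0).
The largest age is 2229 Ma and the smallest is 0.67 Ma; their difference is 2228.33 Myr.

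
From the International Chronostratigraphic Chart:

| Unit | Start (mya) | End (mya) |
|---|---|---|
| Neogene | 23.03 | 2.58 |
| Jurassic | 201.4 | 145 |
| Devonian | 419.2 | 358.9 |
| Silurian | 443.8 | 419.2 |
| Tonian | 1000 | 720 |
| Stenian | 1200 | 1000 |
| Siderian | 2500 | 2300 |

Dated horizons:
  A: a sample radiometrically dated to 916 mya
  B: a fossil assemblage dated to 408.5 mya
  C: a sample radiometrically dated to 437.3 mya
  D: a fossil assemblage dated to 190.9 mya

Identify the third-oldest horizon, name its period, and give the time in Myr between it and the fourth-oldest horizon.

Sorted oldest-first by Ma: A (916), C (437.3), B (408.5), D (190.9).
The third oldest is B at 408.5 Ma, which lies in 419.2–358.9 Ma: the Devonian.
The fourth oldest is D at 190.9 Ma; separation = |408.5 − 190.9| = 217.6 Myr.

B, in the Devonian; 217.6 million years to D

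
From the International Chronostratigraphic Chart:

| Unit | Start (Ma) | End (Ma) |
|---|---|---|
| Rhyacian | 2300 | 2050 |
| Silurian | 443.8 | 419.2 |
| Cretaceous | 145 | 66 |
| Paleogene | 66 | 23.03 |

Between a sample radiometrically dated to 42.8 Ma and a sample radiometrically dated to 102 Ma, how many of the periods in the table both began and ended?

0

Checking each listed span, none has both start < 102 Ma and end > 42.8 Ma — every period straddles one of the two dates or lies outside them — so the count is 0.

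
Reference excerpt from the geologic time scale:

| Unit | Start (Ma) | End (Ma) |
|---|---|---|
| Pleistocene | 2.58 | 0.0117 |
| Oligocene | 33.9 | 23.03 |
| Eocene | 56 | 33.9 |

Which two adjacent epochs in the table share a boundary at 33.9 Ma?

The Eocene ends at 33.9 Ma and the Oligocene begins at 33.9 Ma, so they share that boundary.

Eocene and Oligocene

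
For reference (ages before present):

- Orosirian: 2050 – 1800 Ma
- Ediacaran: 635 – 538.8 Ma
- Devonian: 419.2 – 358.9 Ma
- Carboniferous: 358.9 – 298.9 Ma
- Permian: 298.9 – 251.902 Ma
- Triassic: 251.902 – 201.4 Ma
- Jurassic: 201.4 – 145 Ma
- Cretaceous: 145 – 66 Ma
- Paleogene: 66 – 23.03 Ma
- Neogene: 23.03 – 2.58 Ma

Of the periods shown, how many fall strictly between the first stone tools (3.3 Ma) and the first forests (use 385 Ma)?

385 Ma sits inside the Devonian (419.2–358.9) and 3.3 Ma inside the Neogene (23.03–2.58); neither of those is wholly between the two dates.
The listed periods lying completely between them are Carboniferous, Permian, Triassic, Jurassic, Cretaceous, Paleogene — 6 in all.

6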